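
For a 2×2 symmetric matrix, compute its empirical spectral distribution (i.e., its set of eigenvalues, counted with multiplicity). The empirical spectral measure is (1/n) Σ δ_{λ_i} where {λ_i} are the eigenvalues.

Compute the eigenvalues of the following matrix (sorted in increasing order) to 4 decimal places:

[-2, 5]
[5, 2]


Since M is real symmetric, both eigenvalues are real; they are the roots of det(λI − M) = λ² − (tr M) λ + det M.
tr M = -2 + 2 = 0.
det M = (-2)·2 − 5² = -4 − 25 = -29.
Characteristic polynomial: λ² − 29 = 0.
Discriminant Δ = (tr M)² − 4·det M = 0 − (-116) = 116; √Δ = 10.770330.
λ = (tr M ± √Δ)/2 = (0 ± 10.770330)/2, giving (tr M − √Δ)/2 = -5.3852 and (tr M + √Δ)/2 = 5.3852.

Eigenvalues sorted in increasing order: [-5.3852, 5.3852].


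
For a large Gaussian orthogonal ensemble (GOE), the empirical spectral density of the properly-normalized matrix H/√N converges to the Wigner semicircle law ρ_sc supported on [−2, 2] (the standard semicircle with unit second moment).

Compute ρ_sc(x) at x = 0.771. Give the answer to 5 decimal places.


ρ_sc(x) = (1/(2π)) √(4 − x²). With x = 0.771:
  4 − x² = 4 − (0.771)² = 4 − 0.594441 = 3.405559.
  √(4 − x²) = 1.845416.
  1/(2π) = 0.159155.
  ρ_sc(0.771) = 0.159155 · 1.845416 = 0.293707.

Rounded to 5 decimal places: ρ_sc(0.771) ≈ 0.29371.


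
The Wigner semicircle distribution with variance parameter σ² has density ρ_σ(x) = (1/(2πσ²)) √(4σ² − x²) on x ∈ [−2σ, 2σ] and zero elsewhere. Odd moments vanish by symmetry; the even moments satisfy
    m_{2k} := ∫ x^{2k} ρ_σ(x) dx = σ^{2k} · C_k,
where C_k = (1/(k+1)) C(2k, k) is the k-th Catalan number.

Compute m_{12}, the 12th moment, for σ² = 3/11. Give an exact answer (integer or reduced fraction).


By the scaled semicircle moment identity, m_{2k} = σ^{2k} · C_k with k = 6.
C_6 = (1/(k+1)) · C(2k, k) = (1/7) · C(12, 6) = (1/7) · 924 = 132.
σ^{2k} = (σ²)^k = (3/11)^6 = 729/1771561.

Therefore m_{12} = σ^{12} · C_6 = (729/1771561) · 132 = 8748/161051.


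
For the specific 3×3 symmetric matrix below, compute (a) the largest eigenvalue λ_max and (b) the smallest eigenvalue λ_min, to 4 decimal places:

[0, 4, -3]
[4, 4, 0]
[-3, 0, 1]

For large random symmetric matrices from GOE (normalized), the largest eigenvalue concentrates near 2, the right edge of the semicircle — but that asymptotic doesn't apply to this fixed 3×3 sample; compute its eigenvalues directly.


Since M is real symmetric, all three eigenvalues are real; they are the roots of det(λI − M) = λ³ − (tr M) λ² + s λ − det M, where s is the sum of the principal 2×2 minors.
tr M = 0 + 4 + 1 = 5.
s = (0·4 − 4²) + (0·1 − (-3)²) + (4·1 − 0²) = -16 + (-9) + 4 = -21.
det M (expand along row 1) = 0·4 − 4·4 + (-3)·12 = -52.
Characteristic polynomial: λ³ − 5λ² − 21λ + 52 = 0.
Substitute λ = y + (tr M)/3 = y + 1.666667 to remove the quadratic term: y³ + p·y + q = 0 with p = s − (tr M)²/3 = -29.333333 and q = −2(tr M)³/27 + (tr M)·s/3 − det M = 7.740741.
Three real roots ⇒ use the trigonometric (Viète) form: r = 2√(−p/3) = 6.253888, φ = arccos(3q/(p·r)) = arccos(-0.126588) = 1.697725 rad.
y_k = r·cos(φ/3 − 2πk/3) for k = 0, 1, 2 gives y = 5.278919, 0.264520, -5.543439.
λ_k = y_k + 1.666667 gives λ = 6.9456, 1.9312, -3.8768 (check: the sum is 5.0000 = tr M).

Hence λ_max = 6.9456 and λ_min = -3.8768.


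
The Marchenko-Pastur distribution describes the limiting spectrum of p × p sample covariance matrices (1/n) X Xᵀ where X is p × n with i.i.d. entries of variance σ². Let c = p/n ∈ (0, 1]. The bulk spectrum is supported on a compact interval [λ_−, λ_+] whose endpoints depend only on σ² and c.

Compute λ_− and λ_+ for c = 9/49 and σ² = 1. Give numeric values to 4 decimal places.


c = 9/49 = 0.183673; √c = 0.428571.
λ_− = σ² (1 − √c)² = 1 · (1 − 0.428571)² = 1 · (0.571429)² = 0.326531.
λ_+ = σ² (1 + √c)² = 1 · (1 + 0.428571)² = 1 · (1.428571)² = 2.040816.

Rounded to 4 decimal places: λ_− ≈ 0.3265, λ_+ ≈ 2.0408.


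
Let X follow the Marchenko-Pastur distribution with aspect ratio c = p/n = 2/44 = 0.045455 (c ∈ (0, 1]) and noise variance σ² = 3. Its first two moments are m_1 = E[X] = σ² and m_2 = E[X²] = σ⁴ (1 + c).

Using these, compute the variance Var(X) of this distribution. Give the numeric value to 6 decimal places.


m_1 = E[X] = σ² = 3, so m_1² = 9.
m_2 = E[X²] = σ⁴ (1 + c) = 9 · (1 + 0.045455) = 9 · 1.045455 = 9.409091.
(Note m_2 − m_1² simplifies to c · σ⁴ = 0.045455 · 9.)

Var(X) = m_2 − m_1² = 9.409091 − 9 = 0.409091.


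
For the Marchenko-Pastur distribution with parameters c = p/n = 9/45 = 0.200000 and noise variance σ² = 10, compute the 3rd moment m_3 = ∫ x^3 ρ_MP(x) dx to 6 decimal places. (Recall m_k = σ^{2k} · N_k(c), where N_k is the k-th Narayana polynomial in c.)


E[X³] = σ⁶ (1 + 3c + c²) (third MP moment). With σ² = 10 (so σ⁶ = 1000) and c = 9/45 = 0.200000: E[X³] = 1000 · (1 + 3·0.200000 + (0.200000)²) = 1000 · 1.640000.

So E[X^3] = 1640.000000.


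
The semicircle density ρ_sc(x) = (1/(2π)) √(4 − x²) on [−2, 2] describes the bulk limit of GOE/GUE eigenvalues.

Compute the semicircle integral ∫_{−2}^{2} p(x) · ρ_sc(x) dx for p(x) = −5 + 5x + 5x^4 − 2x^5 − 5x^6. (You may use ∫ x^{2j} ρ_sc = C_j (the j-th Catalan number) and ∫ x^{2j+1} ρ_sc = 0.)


Write p(x) = Σ a_i x^i, split into monomials and integrate each against ρ_sc separately.
Using ∫ x^{2j} ρ_sc = C_j = (1/(j+1)) C(2j, j) (Catalan numbers) and ∫ x^{2j+1} ρ_sc = 0 (odd monomials vanish by symmetry):
  i = 0 (even): a_0 · C_{0} = -5 · 1 = -5
  i = 1 (odd): ∫ x^1 ρ_sc = 0 (vanishes)
  i = 4 (even): a_4 · C_{2} = 5 · 2 = 10
  i = 5 (odd): ∫ x^5 ρ_sc = 0 (vanishes)
  i = 6 (even): a_6 · C_{3} = -5 · 5 = -25

Summing the contributions: ∫_{−2}^{2} p(x) ρ_sc(x) dx = (-5) + 10 + (-25) = -20.


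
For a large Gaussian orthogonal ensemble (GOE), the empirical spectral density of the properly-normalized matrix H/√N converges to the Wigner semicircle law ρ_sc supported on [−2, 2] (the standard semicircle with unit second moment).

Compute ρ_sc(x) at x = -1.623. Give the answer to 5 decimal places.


ρ_sc(x) = (1/(2π)) √(4 − x²). With x = -1.623:
  4 − x² = 4 − (-1.623)² = 4 − 2.634129 = 1.365871.
  √(4 − x²) = 1.168705.
  1/(2π) = 0.159155.
  ρ_sc(-1.623) = 0.159155 · 1.168705 = 0.186005.

Rounded to 5 decimal places: ρ_sc(-1.623) ≈ 0.18601.


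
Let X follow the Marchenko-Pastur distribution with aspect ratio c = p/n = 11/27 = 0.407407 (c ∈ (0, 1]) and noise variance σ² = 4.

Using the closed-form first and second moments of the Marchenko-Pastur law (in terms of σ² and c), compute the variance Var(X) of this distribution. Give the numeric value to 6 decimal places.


Recall the MP moments m_1 = E[X] = σ² and m_2 = E[X²] = σ⁴ (1 + c).
m_1 = E[X] = σ² = 4, so m_1² = 16.
m_2 = E[X²] = σ⁴ (1 + c) = 16 · (1 + 0.407407) = 16 · 1.407407 = 22.518519.
(Note m_2 − m_1² simplifies to c · σ⁴ = 0.407407 · 16.)

Var(X) = m_2 − m_1² = 22.518519 − 16 = 6.518519.


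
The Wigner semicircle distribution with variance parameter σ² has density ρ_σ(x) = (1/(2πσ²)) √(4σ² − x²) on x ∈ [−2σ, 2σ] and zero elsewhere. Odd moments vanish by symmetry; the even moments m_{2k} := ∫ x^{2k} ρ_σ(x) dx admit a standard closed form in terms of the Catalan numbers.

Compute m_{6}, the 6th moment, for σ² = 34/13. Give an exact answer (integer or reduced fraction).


By the scaled semicircle moment identity, m_{2k} = σ^{2k} · C_k with k = 3.
C_3 = (1/(k+1)) · C(2k, k) = (1/4) · C(6, 3) = (1/4) · 20 = 5.
σ^{2k} = (σ²)^k = (34/13)^3 = 39304/2197.

Therefore m_{6} = σ^{6} · C_3 = (39304/2197) · 5 = 196520/2197.


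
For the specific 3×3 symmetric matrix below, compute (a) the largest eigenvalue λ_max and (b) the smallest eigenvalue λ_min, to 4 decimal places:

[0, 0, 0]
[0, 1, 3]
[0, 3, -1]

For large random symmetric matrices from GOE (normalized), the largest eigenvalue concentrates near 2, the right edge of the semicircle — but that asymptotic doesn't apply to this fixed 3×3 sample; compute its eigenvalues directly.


Since M is real symmetric, all three eigenvalues are real; they are the roots of det(λI − M) = λ³ − (tr M) λ² + s λ − det M, where s is the sum of the principal 2×2 minors.
tr M = 0 + 1 + (-1) = 0.
s = (0·1 − 0²) + (0·(-1) − 0²) + (1·(-1) − 3²) = 0 + 0 + (-10) = -10.
det M (expand along row 1) = 0·(-10) − 0·0 + 0·0 = 0.
Characteristic polynomial: λ³ − 10λ = 0.
Substitute λ = y + (tr M)/3 = y + 0.000000 to remove the quadratic term: y³ + p·y + q = 0 with p = s − (tr M)²/3 = -10.000000 and q = −2(tr M)³/27 + (tr M)·s/3 − det M = 0.000000.
Three real roots ⇒ use the trigonometric (Viète) form: r = 2√(−p/3) = 3.651484, φ = arccos(3q/(p·r)) = arccos(0.000000) = 1.570796 rad.
y_k = r·cos(φ/3 − 2πk/3) for k = 0, 1, 2 gives y = 3.162278, 0.000000, -3.162278.
λ_k = y_k + 0.000000 gives λ = 3.1623, 0.0000, -3.1623 (check: the sum is 0.0000 = tr M).

Hence λ_max = 3.1623 and λ_min = -3.1623.


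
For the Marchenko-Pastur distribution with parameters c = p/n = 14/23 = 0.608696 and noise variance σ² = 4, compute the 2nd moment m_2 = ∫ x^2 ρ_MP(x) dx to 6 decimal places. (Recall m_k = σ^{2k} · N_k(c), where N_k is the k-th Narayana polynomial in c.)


E[X²] = σ⁴ (1 + c) (second MP moment). With σ² = 4 (so σ⁴ = 16) and c = 14/23 = 0.608696: E[X²] = 16 · (1 + 0.608696) = 16 · 1.608696.

So E[X^2] = 25.739130.


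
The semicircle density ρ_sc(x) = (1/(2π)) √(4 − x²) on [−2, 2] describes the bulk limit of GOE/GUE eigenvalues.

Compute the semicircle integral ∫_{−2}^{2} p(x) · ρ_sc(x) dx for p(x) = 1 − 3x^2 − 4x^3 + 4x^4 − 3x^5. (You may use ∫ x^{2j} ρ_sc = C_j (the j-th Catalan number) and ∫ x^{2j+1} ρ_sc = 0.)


Write p(x) = Σ a_i x^i, split into monomials and integrate each against ρ_sc separately.
Using ∫ x^{2j} ρ_sc = C_j = (1/(j+1)) C(2j, j) (Catalan numbers) and ∫ x^{2j+1} ρ_sc = 0 (odd monomials vanish by symmetry):
  i = 0 (even): a_0 · C_{0} = 1 · 1 = 1
  i = 2 (even): a_2 · C_{1} = -3 · 1 = -3
  i = 3 (odd): ∫ x^3 ρ_sc = 0 (vanishes)
  i = 4 (even): a_4 · C_{2} = 4 · 2 = 8
  i = 5 (odd): ∫ x^5 ρ_sc = 0 (vanishes)

Summing the contributions: ∫_{−2}^{2} p(x) ρ_sc(x) dx = 1 + (-3) + 8 = 6.


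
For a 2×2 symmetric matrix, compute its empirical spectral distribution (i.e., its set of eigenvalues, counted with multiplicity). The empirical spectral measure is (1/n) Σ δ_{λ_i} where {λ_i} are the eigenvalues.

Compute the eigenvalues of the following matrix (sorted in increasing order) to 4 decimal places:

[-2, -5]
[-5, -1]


Since M is real symmetric, both eigenvalues are real; they are the roots of det(λI − M) = λ² − (tr M) λ + det M.
tr M = -2 + (-1) = -3.
det M = (-2)·(-1) − (-5)² = 2 − 25 = -23.
Characteristic polynomial: λ² + 3λ − 23 = 0.
Discriminant Δ = (tr M)² − 4·det M = 9 − (-92) = 101; √Δ = 10.049876.
λ = (tr M ± √Δ)/2 = (-3 ± 10.049876)/2, giving (tr M − √Δ)/2 = -6.5249 and (tr M + √Δ)/2 = 3.5249.

Eigenvalues sorted in increasing order: [-6.5249, 3.5249].


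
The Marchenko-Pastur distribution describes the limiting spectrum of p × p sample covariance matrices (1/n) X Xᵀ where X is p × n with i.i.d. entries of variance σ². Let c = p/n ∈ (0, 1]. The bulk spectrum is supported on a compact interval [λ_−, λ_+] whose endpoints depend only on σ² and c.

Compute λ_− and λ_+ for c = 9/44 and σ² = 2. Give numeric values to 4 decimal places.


c = 9/44 = 0.204545; √c = 0.452267.
λ_− = σ² (1 − √c)² = 2 · (1 − 0.452267)² = 2 · (0.547733)² = 0.600023.
λ_+ = σ² (1 + √c)² = 2 · (1 + 0.452267)² = 2 · (1.452267)² = 4.218159.

Rounded to 4 decimal places: λ_− ≈ 0.6000, λ_+ ≈ 4.2182.


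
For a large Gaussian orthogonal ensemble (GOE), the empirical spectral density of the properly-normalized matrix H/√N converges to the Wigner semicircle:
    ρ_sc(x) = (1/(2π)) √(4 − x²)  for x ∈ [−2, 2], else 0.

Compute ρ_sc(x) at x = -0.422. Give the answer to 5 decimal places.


ρ_sc(x) = (1/(2π)) √(4 − x²). With x = -0.422:
  4 − x² = 4 − (-0.422)² = 4 − 0.178084 = 3.821916.
  √(4 − x²) = 1.954972.
  1/(2π) = 0.159155.
  ρ_sc(-0.422) = 0.159155 · 1.954972 = 0.311143.

Rounded to 5 decimal places: ρ_sc(-0.422) ≈ 0.31114.


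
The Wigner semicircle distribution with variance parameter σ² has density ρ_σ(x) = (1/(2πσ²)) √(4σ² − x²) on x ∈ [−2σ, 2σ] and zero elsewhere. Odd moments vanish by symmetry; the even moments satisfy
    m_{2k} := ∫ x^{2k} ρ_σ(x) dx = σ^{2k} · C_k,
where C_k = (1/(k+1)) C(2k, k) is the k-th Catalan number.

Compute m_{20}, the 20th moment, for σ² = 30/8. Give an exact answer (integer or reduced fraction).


By the scaled semicircle moment identity, m_{2k} = σ^{2k} · C_k with k = 10.
C_10 = (1/(k+1)) · C(2k, k) = (1/11) · C(20, 10) = (1/11) · 184756 = 16796.
σ^{2k} = (σ²)^k = (30/8)^10 = 576650390625/1048576.

Therefore m_{20} = σ^{20} · C_10 = (576650390625/1048576) · 16796 = 2421354990234375/262144.


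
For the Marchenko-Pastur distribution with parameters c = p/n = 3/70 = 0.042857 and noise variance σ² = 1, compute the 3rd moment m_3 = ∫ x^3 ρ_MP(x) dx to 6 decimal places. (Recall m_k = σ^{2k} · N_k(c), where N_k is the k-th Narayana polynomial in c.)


E[X³] = σ⁶ (1 + 3c + c²) (third MP moment). With σ² = 1 (so σ⁶ = 1) and c = 3/70 = 0.042857: E[X³] = 1 · (1 + 3·0.042857 + (0.042857)²) = 1 · 1.130408.

So E[X^3] = 1.130408.


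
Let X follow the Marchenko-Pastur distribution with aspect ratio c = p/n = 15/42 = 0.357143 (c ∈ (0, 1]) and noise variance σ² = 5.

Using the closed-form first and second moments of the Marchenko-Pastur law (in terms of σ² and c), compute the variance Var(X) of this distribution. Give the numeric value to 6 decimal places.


Recall the MP moments m_1 = E[X] = σ² and m_2 = E[X²] = σ⁴ (1 + c).
m_1 = E[X] = σ² = 5, so m_1² = 25.
m_2 = E[X²] = σ⁴ (1 + c) = 25 · (1 + 0.357143) = 25 · 1.357143 = 33.928571.
(Note m_2 − m_1² simplifies to c · σ⁴ = 0.357143 · 25.)

Var(X) = m_2 − m_1² = 33.928571 − 25 = 8.928571.


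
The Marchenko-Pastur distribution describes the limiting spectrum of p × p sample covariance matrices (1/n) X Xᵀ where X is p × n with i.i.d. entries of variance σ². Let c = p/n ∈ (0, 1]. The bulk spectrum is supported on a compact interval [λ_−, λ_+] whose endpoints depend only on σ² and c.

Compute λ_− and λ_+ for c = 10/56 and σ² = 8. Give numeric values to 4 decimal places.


c = 10/56 = 0.178571; √c = 0.422577.
λ_− = σ² (1 − √c)² = 8 · (1 − 0.422577)² = 8 · (0.577423)² = 2.667337.
λ_+ = σ² (1 + √c)² = 8 · (1 + 0.422577)² = 8 · (1.422577)² = 16.189805.

Rounded to 4 decimal places: λ_− ≈ 2.6673, λ_+ ≈ 16.1898.


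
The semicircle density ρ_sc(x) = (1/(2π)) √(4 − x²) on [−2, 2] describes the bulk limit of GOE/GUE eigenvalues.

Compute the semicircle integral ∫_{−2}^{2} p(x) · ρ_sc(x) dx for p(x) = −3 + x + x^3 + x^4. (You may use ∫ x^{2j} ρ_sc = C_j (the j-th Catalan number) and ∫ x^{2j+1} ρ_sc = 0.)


Write p(x) = Σ a_i x^i, split into monomials and integrate each against ρ_sc separately.
Using ∫ x^{2j} ρ_sc = C_j = (1/(j+1)) C(2j, j) (Catalan numbers) and ∫ x^{2j+1} ρ_sc = 0 (odd monomials vanish by symmetry):
  i = 0 (even): a_0 · C_{0} = -3 · 1 = -3
  i = 1 (odd): ∫ x^1 ρ_sc = 0 (vanishes)
  i = 3 (odd): ∫ x^3 ρ_sc = 0 (vanishes)
  i = 4 (even): a_4 · C_{2} = 1 · 2 = 2

Summing the contributions: ∫_{−2}^{2} p(x) ρ_sc(x) dx = (-3) + 2 = -1.


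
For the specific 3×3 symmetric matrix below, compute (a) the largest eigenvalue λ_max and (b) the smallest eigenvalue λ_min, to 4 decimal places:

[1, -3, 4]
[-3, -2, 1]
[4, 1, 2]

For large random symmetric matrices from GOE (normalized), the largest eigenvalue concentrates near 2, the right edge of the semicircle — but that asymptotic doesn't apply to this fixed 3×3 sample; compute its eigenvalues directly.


Since M is real symmetric, all three eigenvalues are real; they are the roots of det(λI − M) = λ³ − (tr M) λ² + s λ − det M, where s is the sum of the principal 2×2 minors.
tr M = 1 + (-2) + 2 = 1.
s = (1·(-2) − (-3)²) + (1·2 − 4²) + ((-2)·2 − 1²) = -11 + (-14) + (-5) = -30.
det M (expand along row 1) = 1·(-5) − (-3)·(-10) + 4·5 = -15.
Characteristic polynomial: λ³ − λ² − 30λ + 15 = 0.
Substitute λ = y + (tr M)/3 = y + 0.333333 to remove the quadratic term: y³ + p·y + q = 0 with p = s − (tr M)²/3 = -30.333333 and q = −2(tr M)³/27 + (tr M)·s/3 − det M = 4.925926.
Three real roots ⇒ use the trigonometric (Viète) form: r = 2√(−p/3) = 6.359595, φ = arccos(3q/(p·r)) = arccos(-0.076605) = 1.647477 rad.
y_k = r·cos(φ/3 − 2πk/3) for k = 0, 1, 2 gives y = 5.424504, 0.162535, -5.587039.
λ_k = y_k + 0.333333 gives λ = 5.7578, 0.4959, -5.2537 (check: the sum is 1.0000 = tr M).

Hence λ_max = 5.7578 and λ_min = -5.2537.


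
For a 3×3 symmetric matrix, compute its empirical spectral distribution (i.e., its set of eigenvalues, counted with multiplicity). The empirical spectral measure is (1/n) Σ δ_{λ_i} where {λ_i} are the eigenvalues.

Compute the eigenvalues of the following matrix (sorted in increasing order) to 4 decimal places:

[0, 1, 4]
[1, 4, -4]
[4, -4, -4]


Since M is real symmetric, all three eigenvalues are real; they are the roots of det(λI − M) = λ³ − (tr M) λ² + s λ − det M, where s is the sum of the principal 2×2 minors.
tr M = 0 + 4 + (-4) = 0.
s = (0·4 − 1²) + (0·(-4) − 4²) + (4·(-4) − (-4)²) = -1 + (-16) + (-32) = -49.
det M (expand along row 1) = 0·(-32) − 1·12 + 4·(-20) = -92.
Characteristic polynomial: λ³ − 49λ + 92 = 0.
Substitute λ = y + (tr M)/3 = y + 0.000000 to remove the quadratic term: y³ + p·y + q = 0 with p = s − (tr M)²/3 = -49.000000 and q = −2(tr M)³/27 + (tr M)·s/3 − det M = 92.000000.
Three real roots ⇒ use the trigonometric (Viète) form: r = 2√(−p/3) = 8.082904, φ = arccos(3q/(p·r)) = arccos(-0.696860) = 2.341806 rad.
y_k = r·cos(φ/3 − 2πk/3) for k = 0, 1, 2 gives y = 5.742822, 2.054541, -7.797362.
λ_k = y_k + 0.000000 gives λ = 5.7428, 2.0545, -7.7974 (check: the sum is 0.0000 = tr M).

Eigenvalues sorted in increasing order: [-7.7974, 2.0545, 5.7428].


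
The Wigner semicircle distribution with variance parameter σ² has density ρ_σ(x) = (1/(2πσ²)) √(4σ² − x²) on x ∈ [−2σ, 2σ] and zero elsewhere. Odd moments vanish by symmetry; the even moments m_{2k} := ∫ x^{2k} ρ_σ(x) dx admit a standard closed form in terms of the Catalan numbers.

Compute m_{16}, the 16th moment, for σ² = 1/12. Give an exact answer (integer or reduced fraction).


By the scaled semicircle moment identity, m_{2k} = σ^{2k} · C_k with k = 8.
C_8 = (1/(k+1)) · C(2k, k) = (1/9) · C(16, 8) = (1/9) · 12870 = 1430.
σ^{2k} = (σ²)^k = (1/12)^8 = 1/429981696.

Therefore m_{16} = σ^{16} · C_8 = (1/429981696) · 1430 = 715/214990848.


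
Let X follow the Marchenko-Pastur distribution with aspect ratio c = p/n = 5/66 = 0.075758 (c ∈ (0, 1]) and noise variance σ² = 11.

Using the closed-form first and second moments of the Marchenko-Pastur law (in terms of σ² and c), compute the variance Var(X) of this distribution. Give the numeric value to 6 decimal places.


Recall the MP moments m_1 = E[X] = σ² and m_2 = E[X²] = σ⁴ (1 + c).
m_1 = E[X] = σ² = 11, so m_1² = 121.
m_2 = E[X²] = σ⁴ (1 + c) = 121 · (1 + 0.075758) = 121 · 1.075758 = 130.166667.
(Note m_2 − m_1² simplifies to c · σ⁴ = 0.075758 · 121.)

Var(X) = m_2 − m_1² = 130.166667 − 121 = 9.166667.


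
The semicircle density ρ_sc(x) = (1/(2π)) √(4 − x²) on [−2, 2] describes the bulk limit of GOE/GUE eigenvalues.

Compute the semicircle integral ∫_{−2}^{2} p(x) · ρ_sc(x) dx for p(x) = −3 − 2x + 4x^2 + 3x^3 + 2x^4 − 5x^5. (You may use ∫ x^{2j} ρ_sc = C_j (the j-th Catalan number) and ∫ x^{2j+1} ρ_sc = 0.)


Write p(x) = Σ a_i x^i, split into monomials and integrate each against ρ_sc separately.
Using ∫ x^{2j} ρ_sc = C_j = (1/(j+1)) C(2j, j) (Catalan numbers) and ∫ x^{2j+1} ρ_sc = 0 (odd monomials vanish by symmetry):
  i = 0 (even): a_0 · C_{0} = -3 · 1 = -3
  i = 1 (odd): ∫ x^1 ρ_sc = 0 (vanishes)
  i = 2 (even): a_2 · C_{1} = 4 · 1 = 4
  i = 3 (odd): ∫ x^3 ρ_sc = 0 (vanishes)
  i = 4 (even): a_4 · C_{2} = 2 · 2 = 4
  i = 5 (odd): ∫ x^5 ρ_sc = 0 (vanishes)

Summing the contributions: ∫_{−2}^{2} p(x) ρ_sc(x) dx = (-3) + 4 + 4 = 5.


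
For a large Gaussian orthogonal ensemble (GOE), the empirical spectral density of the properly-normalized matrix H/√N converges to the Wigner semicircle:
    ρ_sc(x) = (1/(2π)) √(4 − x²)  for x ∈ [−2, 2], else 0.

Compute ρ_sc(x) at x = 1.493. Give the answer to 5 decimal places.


ρ_sc(x) = (1/(2π)) √(4 − x²). With x = 1.493:
  4 − x² = 4 − (1.493)² = 4 − 2.229049 = 1.770951.
  √(4 − x²) = 1.330771.
  1/(2π) = 0.159155.
  ρ_sc(1.493) = 0.159155 · 1.330771 = 0.211799.

Rounded to 5 decimal places: ρ_sc(1.493) ≈ 0.21180.


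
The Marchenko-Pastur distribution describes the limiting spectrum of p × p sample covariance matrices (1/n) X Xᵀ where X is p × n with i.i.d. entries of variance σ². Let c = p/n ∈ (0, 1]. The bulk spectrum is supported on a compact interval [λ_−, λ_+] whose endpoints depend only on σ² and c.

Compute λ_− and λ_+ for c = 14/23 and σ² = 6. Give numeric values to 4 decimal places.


c = 14/23 = 0.608696; √c = 0.780189.
λ_− = σ² (1 − √c)² = 6 · (1 − 0.780189)² = 6 · (0.219811)² = 0.289900.
λ_+ = σ² (1 + √c)² = 6 · (1 + 0.780189)² = 6 · (1.780189)² = 19.014448.

Rounded to 4 decimal places: λ_− ≈ 0.2899, λ_+ ≈ 19.0144.


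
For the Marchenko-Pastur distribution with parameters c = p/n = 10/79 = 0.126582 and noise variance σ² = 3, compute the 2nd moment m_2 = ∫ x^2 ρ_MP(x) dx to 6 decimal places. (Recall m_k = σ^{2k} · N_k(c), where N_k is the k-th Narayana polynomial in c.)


E[X²] = σ⁴ (1 + c) (second MP moment). With σ² = 3 (so σ⁴ = 9) and c = 10/79 = 0.126582: E[X²] = 9 · (1 + 0.126582) = 9 · 1.126582.

So E[X^2] = 10.139241.


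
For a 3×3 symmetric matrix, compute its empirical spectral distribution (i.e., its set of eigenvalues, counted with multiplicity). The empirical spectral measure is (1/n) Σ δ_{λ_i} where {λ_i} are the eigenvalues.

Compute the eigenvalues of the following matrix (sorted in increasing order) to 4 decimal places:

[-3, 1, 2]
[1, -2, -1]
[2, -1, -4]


Since M is real symmetric, all three eigenvalues are real; they are the roots of det(λI − M) = λ³ − (tr M) λ² + s λ − det M, where s is the sum of the principal 2×2 minors.
tr M = -3 + (-2) + (-4) = -9.
s = ((-3)·(-2) − 1²) + ((-3)·(-4) − 2²) + ((-2)·(-4) − (-1)²) = 5 + 8 + 7 = 20.
det M (expand along row 1) = (-3)·7 − 1·(-2) + 2·3 = -13.
Characteristic polynomial: λ³ + 9λ² + 20λ + 13 = 0.
Substitute λ = y + (tr M)/3 = y − 3.000000 to remove the quadratic term: y³ + p·y + q = 0 with p = s − (tr M)²/3 = -7.000000 and q = −2(tr M)³/27 + (tr M)·s/3 − det M = 7.000000.
Three real roots ⇒ use the trigonometric (Viète) form: r = 2√(−p/3) = 3.055050, φ = arccos(3q/(p·r)) = arccos(-0.981981) = 2.951467 rad.
y_k = r·cos(φ/3 − 2πk/3) for k = 0, 1, 2 gives y = 1.692021, 1.356896, -3.048917.
λ_k = y_k − 3.000000 gives λ = -1.3080, -1.6431, -6.0489 (check: the sum is -9.0000 = tr M).

Eigenvalues sorted in increasing order: [-6.0489, -1.6431, -1.3080].


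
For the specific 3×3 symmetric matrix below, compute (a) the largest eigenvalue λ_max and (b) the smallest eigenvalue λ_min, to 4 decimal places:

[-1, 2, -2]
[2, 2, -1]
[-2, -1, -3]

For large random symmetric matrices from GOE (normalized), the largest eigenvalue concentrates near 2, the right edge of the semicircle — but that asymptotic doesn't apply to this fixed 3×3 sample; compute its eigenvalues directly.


Since M is real symmetric, all three eigenvalues are real; they are the roots of det(λI − M) = λ³ − (tr M) λ² + s λ − det M, where s is the sum of the principal 2×2 minors.
tr M = -1 + 2 + (-3) = -2.
s = ((-1)·2 − 2²) + ((-1)·(-3) − (-2)²) + (2·(-3) − (-1)²) = -6 + (-1) + (-7) = -14.
det M (expand along row 1) = (-1)·(-7) − 2·(-8) + (-2)·2 = 19.
Characteristic polynomial: λ³ + 2λ² − 14λ − 19 = 0.
Substitute λ = y + (tr M)/3 = y − 0.666667 to remove the quadratic term: y³ + p·y + q = 0 with p = s − (tr M)²/3 = -15.333333 and q = −2(tr M)³/27 + (tr M)·s/3 − det M = -9.074074.
Three real roots ⇒ use the trigonometric (Viète) form: r = 2√(−p/3) = 4.521553, φ = arccos(3q/(p·r)) = arccos(0.392644) = 1.167291 rad.
y_k = r·cos(φ/3 − 2πk/3) for k = 0, 1, 2 gives y = 4.183576, -0.606325, -3.577252.
λ_k = y_k − 0.666667 gives λ = 3.5169, -1.2730, -4.2439 (check: the sum is -2.0000 = tr M).

Hence λ_max = 3.5169 and λ_min = -4.2439.


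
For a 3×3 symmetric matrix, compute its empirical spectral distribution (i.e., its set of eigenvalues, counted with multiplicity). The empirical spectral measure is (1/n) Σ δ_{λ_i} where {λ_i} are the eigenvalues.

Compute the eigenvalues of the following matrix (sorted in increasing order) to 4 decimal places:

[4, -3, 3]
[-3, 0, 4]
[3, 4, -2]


Since M is real symmetric, all three eigenvalues are real; they are the roots of det(λI − M) = λ³ − (tr M) λ² + s λ − det M, where s is the sum of the principal 2×2 minors.
tr M = 4 + 0 + (-2) = 2.
s = (4·0 − (-3)²) + (4·(-2) − 3²) + (0·(-2) − 4²) = -9 + (-17) + (-16) = -42.
det M (expand along row 1) = 4·(-16) − (-3)·(-6) + 3·(-12) = -118.
Characteristic polynomial: λ³ − 2λ² − 42λ + 118 = 0.
Substitute λ = y + (tr M)/3 = y + 0.666667 to remove the quadratic term: y³ + p·y + q = 0 with p = s − (tr M)²/3 = -43.333333 and q = −2(tr M)³/27 + (tr M)·s/3 − det M = 89.407407.
Three real roots ⇒ use the trigonometric (Viète) form: r = 2√(−p/3) = 7.601170, φ = arccos(3q/(p·r)) = arccos(-0.814315) = 2.522344 rad.
y_k = r·cos(φ/3 − 2πk/3) for k = 0, 1, 2 gives y = 5.069075, 2.370735, -7.439810.
λ_k = y_k + 0.666667 gives λ = 5.7357, 3.0374, -6.7731 (check: the sum is 2.0000 = tr M).

Eigenvalues sorted in increasing order: [-6.7731, 3.0374, 5.7357].


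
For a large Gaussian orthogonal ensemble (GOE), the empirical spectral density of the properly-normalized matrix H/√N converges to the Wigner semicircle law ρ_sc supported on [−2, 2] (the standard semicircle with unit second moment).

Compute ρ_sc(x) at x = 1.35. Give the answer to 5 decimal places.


ρ_sc(x) = (1/(2π)) √(4 − x²). With x = 1.35:
  4 − x² = 4 − (1.35)² = 4 − 1.822500 = 2.177500.
  √(4 − x²) = 1.475635.
  1/(2π) = 0.159155.
  ρ_sc(1.35) = 0.159155 · 1.475635 = 0.234855.

Rounded to 5 decimal places: ρ_sc(1.35) ≈ 0.23485.


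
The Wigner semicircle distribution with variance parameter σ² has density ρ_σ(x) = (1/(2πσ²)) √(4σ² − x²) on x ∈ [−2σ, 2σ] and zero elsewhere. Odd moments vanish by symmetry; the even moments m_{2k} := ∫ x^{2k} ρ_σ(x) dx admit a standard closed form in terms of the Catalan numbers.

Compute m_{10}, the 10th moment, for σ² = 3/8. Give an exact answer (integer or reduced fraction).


By the scaled semicircle moment identity, m_{2k} = σ^{2k} · C_k with k = 5.
C_5 = (1/(k+1)) · C(2k, k) = (1/6) · C(10, 5) = (1/6) · 252 = 42.
σ^{2k} = (σ²)^k = (3/8)^5 = 243/32768.

Therefore m_{10} = σ^{10} · C_5 = (243/32768) · 42 = 5103/16384.


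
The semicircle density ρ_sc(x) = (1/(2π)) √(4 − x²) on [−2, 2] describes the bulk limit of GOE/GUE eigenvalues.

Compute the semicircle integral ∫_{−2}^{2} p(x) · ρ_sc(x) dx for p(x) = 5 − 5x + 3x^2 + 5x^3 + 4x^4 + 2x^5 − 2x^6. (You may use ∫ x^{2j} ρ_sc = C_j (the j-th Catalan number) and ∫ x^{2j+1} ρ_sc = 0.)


Write p(x) = Σ a_i x^i, split into monomials and integrate each against ρ_sc separately.
Using ∫ x^{2j} ρ_sc = C_j = (1/(j+1)) C(2j, j) (Catalan numbers) and ∫ x^{2j+1} ρ_sc = 0 (odd monomials vanish by symmetry):
  i = 0 (even): a_0 · C_{0} = 5 · 1 = 5
  i = 1 (odd): ∫ x^1 ρ_sc = 0 (vanishes)
  i = 2 (even): a_2 · C_{1} = 3 · 1 = 3
  i = 3 (odd): ∫ x^3 ρ_sc = 0 (vanishes)
  i = 4 (even): a_4 · C_{2} = 4 · 2 = 8
  i = 5 (odd): ∫ x^5 ρ_sc = 0 (vanishes)
  i = 6 (even): a_6 · C_{3} = -2 · 5 = -10

Summing the contributions: ∫_{−2}^{2} p(x) ρ_sc(x) dx = 5 + 3 + 8 + (-10) = 6.


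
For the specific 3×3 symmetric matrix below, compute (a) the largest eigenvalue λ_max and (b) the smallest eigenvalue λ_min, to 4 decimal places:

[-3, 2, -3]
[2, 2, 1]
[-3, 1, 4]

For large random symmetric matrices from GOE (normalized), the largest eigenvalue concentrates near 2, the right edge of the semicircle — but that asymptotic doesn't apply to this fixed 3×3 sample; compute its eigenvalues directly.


Since M is real symmetric, all three eigenvalues are real; they are the roots of det(λI − M) = λ³ − (tr M) λ² + s λ − det M, where s is the sum of the principal 2×2 minors.
tr M = -3 + 2 + 4 = 3.
s = ((-3)·2 − 2²) + ((-3)·4 − (-3)²) + (2·4 − 1²) = -10 + (-21) + 7 = -24.
det M (expand along row 1) = (-3)·7 − 2·11 + (-3)·8 = -67.
Characteristic polynomial: λ³ − 3λ² − 24λ + 67 = 0.
Substitute λ = y + (tr M)/3 = y + 1.000000 to remove the quadratic term: y³ + p·y + q = 0 with p = s − (tr M)²/3 = -27.000000 and q = −2(tr M)³/27 + (tr M)·s/3 − det M = 41.000000.
Three real roots ⇒ use the trigonometric (Viète) form: r = 2√(−p/3) = 6.000000, φ = arccos(3q/(p·r)) = arccos(-0.759259) = 2.432970 rad.
y_k = r·cos(φ/3 − 2πk/3) for k = 0, 1, 2 gives y = 4.132686, 1.700709, -5.833395.
λ_k = y_k + 1.000000 gives λ = 5.1327, 2.7007, -4.8334 (check: the sum is 3.0000 = tr M).

Hence λ_max = 5.1327 and λ_min = -4.8334.


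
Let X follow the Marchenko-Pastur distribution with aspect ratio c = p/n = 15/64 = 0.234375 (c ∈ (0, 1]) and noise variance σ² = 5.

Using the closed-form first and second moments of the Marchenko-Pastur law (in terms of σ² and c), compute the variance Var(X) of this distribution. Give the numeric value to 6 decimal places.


Recall the MP moments m_1 = E[X] = σ² and m_2 = E[X²] = σ⁴ (1 + c).
m_1 = E[X] = σ² = 5, so m_1² = 25.
m_2 = E[X²] = σ⁴ (1 + c) = 25 · (1 + 0.234375) = 25 · 1.234375 = 30.859375.
(Note m_2 − m_1² simplifies to c · σ⁴ = 0.234375 · 25.)

Var(X) = m_2 − m_1² = 30.859375 − 25 = 5.859375.


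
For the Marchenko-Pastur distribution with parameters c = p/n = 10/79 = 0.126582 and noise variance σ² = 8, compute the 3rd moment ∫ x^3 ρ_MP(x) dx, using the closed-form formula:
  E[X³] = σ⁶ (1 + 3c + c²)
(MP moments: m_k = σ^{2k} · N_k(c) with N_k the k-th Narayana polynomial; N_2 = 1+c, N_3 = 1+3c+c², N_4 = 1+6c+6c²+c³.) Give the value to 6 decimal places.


E[X³] = σ⁶ (1 + 3c + c²) (third MP moment). With σ² = 8 (so σ⁶ = 512) and c = 10/79 = 0.126582: E[X³] = 512 · (1 + 3·0.126582 + (0.126582)²) = 512 · 1.395770.

So E[X^3] = 714.634193.


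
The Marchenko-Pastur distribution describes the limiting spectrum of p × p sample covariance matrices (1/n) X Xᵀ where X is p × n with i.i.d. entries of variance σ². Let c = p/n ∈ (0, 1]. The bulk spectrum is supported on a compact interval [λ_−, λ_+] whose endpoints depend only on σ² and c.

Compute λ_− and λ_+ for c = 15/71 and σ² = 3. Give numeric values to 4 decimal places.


c = 15/71 = 0.211268; √c = 0.459639.
λ_− = σ² (1 − √c)² = 3 · (1 − 0.459639)² = 3 · (0.540361)² = 0.875971.
λ_+ = σ² (1 + √c)² = 3 · (1 + 0.459639)² = 3 · (1.459639)² = 6.391634.

Rounded to 4 decimal places: λ_− ≈ 0.8760, λ_+ ≈ 6.3916.


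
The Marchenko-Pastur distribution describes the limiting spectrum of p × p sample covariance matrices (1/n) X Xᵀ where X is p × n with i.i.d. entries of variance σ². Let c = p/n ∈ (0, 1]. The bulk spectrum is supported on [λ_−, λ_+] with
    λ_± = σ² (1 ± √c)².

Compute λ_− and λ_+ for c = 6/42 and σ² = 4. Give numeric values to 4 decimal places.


c = 6/42 = 0.142857; √c = 0.377964.
λ_− = σ² (1 − √c)² = 4 · (1 − 0.377964)² = 4 · (0.622036)² = 1.547713.
λ_+ = σ² (1 + √c)² = 4 · (1 + 0.377964)² = 4 · (1.377964)² = 7.595144.

Rounded to 4 decimal places: λ_− ≈ 1.5477, λ_+ ≈ 7.5951.


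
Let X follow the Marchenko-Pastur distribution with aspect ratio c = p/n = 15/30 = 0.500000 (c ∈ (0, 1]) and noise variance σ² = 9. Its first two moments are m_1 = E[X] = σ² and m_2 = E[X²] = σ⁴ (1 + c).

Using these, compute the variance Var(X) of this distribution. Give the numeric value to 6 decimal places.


m_1 = E[X] = σ² = 9, so m_1² = 81.
m_2 = E[X²] = σ⁴ (1 + c) = 81 · (1 + 0.500000) = 81 · 1.500000 = 121.500000.
(Note m_2 − m_1² simplifies to c · σ⁴ = 0.500000 · 81.)

Var(X) = m_2 − m_1² = 121.500000 − 81 = 40.500000.


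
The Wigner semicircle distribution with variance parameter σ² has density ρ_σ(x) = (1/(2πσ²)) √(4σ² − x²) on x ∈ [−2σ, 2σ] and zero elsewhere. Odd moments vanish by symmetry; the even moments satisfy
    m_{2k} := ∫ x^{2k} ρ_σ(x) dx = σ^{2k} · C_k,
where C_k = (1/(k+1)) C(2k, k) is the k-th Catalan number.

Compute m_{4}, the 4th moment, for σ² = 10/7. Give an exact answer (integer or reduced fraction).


By the scaled semicircle moment identity, m_{2k} = σ^{2k} · C_k with k = 2.
C_2 = (1/(k+1)) · C(2k, k) = (1/3) · C(4, 2) = (1/3) · 6 = 2.
σ^{2k} = (σ²)^k = (10/7)^2 = 100/49.

Therefore m_{4} = σ^{4} · C_2 = (100/49) · 2 = 200/49.


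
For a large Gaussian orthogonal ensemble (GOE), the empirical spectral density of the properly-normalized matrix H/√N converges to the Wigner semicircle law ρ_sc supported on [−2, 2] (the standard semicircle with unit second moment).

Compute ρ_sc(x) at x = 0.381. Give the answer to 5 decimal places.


ρ_sc(x) = (1/(2π)) √(4 − x²). With x = 0.381:
  4 − x² = 4 − (0.381)² = 4 − 0.145161 = 3.854839.
  √(4 − x²) = 1.963374.
  1/(2π) = 0.159155.
  ρ_sc(0.381) = 0.159155 · 1.963374 = 0.312481.

Rounded to 5 decimal places: ρ_sc(0.381) ≈ 0.31248.


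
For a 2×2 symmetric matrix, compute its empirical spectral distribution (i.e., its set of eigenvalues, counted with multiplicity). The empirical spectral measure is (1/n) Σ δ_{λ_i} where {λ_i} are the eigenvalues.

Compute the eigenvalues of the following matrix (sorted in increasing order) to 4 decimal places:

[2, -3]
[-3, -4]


Since M is real symmetric, both eigenvalues are real; they are the roots of det(λI − M) = λ² − (tr M) λ + det M.
tr M = 2 + (-4) = -2.
det M = 2·(-4) − (-3)² = -8 − 9 = -17.
Characteristic polynomial: λ² + 2λ − 17 = 0.
Discriminant Δ = (tr M)² − 4·det M = 4 − (-68) = 72; √Δ = 8.485281.
λ = (tr M ± √Δ)/2 = (-2 ± 8.485281)/2, giving (tr M − √Δ)/2 = -5.2426 and (tr M + √Δ)/2 = 3.2426.

Eigenvalues sorted in increasing order: [-5.2426, 3.2426].


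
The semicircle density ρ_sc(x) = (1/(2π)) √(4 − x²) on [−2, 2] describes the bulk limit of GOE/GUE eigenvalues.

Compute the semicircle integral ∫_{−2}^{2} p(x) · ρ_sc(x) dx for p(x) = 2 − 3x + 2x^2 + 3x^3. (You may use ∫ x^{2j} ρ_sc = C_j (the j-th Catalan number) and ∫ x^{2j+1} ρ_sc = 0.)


Write p(x) = Σ a_i x^i, split into monomials and integrate each against ρ_sc separately.
Using ∫ x^{2j} ρ_sc = C_j = (1/(j+1)) C(2j, j) (Catalan numbers) and ∫ x^{2j+1} ρ_sc = 0 (odd monomials vanish by symmetry):
  i = 0 (even): a_0 · C_{0} = 2 · 1 = 2
  i = 1 (odd): ∫ x^1 ρ_sc = 0 (vanishes)
  i = 2 (even): a_2 · C_{1} = 2 · 1 = 2
  i = 3 (odd): ∫ x^3 ρ_sc = 0 (vanishes)

Summing the contributions: ∫_{−2}^{2} p(x) ρ_sc(x) dx = 2 + 2 = 4.


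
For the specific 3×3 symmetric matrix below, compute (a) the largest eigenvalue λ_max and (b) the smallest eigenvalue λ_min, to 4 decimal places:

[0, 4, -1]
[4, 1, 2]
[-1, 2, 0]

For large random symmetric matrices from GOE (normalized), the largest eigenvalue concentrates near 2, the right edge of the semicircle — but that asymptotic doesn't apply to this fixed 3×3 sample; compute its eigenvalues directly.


Since M is real symmetric, all three eigenvalues are real; they are the roots of det(λI − M) = λ³ − (tr M) λ² + s λ − det M, where s is the sum of the principal 2×2 minors.
tr M = 0 + 1 + 0 = 1.
s = (0·1 − 4²) + (0·0 − (-1)²) + (1·0 − 2²) = -16 + (-1) + (-4) = -21.
det M (expand along row 1) = 0·(-4) − 4·2 + (-1)·9 = -17.
Characteristic polynomial: λ³ − λ² − 21λ + 17 = 0.
Substitute λ = y + (tr M)/3 = y + 0.333333 to remove the quadratic term: y³ + p·y + q = 0 with p = s − (tr M)²/3 = -21.333333 and q = −2(tr M)³/27 + (tr M)·s/3 − det M = 9.925926.
Three real roots ⇒ use the trigonometric (Viète) form: r = 2√(−p/3) = 5.333333, φ = arccos(3q/(p·r)) = arccos(-0.261719) = 1.835599 rad.
y_k = r·cos(φ/3 − 2πk/3) for k = 0, 1, 2 gives y = 4.365746, 0.470149, -4.835895.
λ_k = y_k + 0.333333 gives λ = 4.6991, 0.8035, -4.5026 (check: the sum is 1.0000 = tr M).

Hence λ_max = 4.6991 and λ_min = -4.5026.


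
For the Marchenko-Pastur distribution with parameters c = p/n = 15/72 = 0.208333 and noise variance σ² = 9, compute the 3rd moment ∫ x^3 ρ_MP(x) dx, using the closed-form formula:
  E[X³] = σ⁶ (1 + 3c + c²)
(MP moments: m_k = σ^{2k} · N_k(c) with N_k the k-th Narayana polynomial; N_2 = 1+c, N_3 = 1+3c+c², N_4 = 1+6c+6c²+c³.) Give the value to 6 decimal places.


E[X³] = σ⁶ (1 + 3c + c²) (third MP moment). With σ² = 9 (so σ⁶ = 729) and c = 15/72 = 0.208333: E[X³] = 729 · (1 + 3·0.208333 + (0.208333)²) = 729 · 1.668403.

So E[X^3] = 1216.265625.


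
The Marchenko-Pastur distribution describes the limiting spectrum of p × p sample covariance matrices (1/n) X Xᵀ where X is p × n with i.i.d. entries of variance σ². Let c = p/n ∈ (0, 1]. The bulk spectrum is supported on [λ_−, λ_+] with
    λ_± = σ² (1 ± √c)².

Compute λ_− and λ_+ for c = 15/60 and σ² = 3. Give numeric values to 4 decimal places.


c = 15/60 = 0.250000; √c = 0.500000.
λ_− = σ² (1 − √c)² = 3 · (1 − 0.500000)² = 3 · (0.500000)² = 0.750000.
λ_+ = σ² (1 + √c)² = 3 · (1 + 0.500000)² = 3 · (1.500000)² = 6.750000.

Rounded to 4 decimal places: λ_− ≈ 0.7500, λ_+ ≈ 6.7500.


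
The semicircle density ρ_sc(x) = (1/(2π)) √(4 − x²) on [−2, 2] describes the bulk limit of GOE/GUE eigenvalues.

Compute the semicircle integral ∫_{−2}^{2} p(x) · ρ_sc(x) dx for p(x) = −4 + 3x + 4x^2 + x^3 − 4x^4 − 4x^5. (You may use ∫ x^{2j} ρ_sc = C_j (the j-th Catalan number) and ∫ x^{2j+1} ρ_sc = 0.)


Write p(x) = Σ a_i x^i, split into monomials and integrate each against ρ_sc separately.
Using ∫ x^{2j} ρ_sc = C_j = (1/(j+1)) C(2j, j) (Catalan numbers) and ∫ x^{2j+1} ρ_sc = 0 (odd monomials vanish by symmetry):
  i = 0 (even): a_0 · C_{0} = -4 · 1 = -4
  i = 1 (odd): ∫ x^1 ρ_sc = 0 (vanishes)
  i = 2 (even): a_2 · C_{1} = 4 · 1 = 4
  i = 3 (odd): ∫ x^3 ρ_sc = 0 (vanishes)
  i = 4 (even): a_4 · C_{2} = -4 · 2 = -8
  i = 5 (odd): ∫ x^5 ρ_sc = 0 (vanishes)

Summing the contributions: ∫_{−2}^{2} p(x) ρ_sc(x) dx = (-4) + 4 + (-8) = -8.


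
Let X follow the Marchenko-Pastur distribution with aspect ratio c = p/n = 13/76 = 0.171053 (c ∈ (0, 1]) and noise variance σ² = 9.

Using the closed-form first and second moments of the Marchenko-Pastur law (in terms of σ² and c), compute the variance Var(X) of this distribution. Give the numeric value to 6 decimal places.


Recall the MP moments m_1 = E[X] = σ² and m_2 = E[X²] = σ⁴ (1 + c).
m_1 = E[X] = σ² = 9, so m_1² = 81.
m_2 = E[X²] = σ⁴ (1 + c) = 81 · (1 + 0.171053) = 81 · 1.171053 = 94.855263.
(Note m_2 − m_1² simplifies to c · σ⁴ = 0.171053 · 81.)

Var(X) = m_2 − m_1² = 94.855263 − 81 = 13.855263.
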